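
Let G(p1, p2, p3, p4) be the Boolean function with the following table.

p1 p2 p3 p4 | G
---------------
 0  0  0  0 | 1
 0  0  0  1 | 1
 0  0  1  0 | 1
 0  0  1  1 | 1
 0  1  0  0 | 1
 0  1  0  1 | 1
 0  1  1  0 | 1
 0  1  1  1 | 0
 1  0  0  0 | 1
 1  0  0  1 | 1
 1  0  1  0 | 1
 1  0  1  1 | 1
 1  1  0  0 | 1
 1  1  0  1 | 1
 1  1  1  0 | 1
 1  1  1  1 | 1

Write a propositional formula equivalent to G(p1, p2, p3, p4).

Only row (0,1,1,1) gives 0. So G is 1 everywhere except there — the complement of the minterm ¬p1·p2·p3·p4.

G(p1, p2, p3, p4) = ~(((~p1 & p2) & p3) & p4)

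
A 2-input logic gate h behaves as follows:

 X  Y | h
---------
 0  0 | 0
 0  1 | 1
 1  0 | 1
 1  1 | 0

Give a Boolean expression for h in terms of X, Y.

The output is 1 exactly when an odd number of inputs are 1 — the 2-way XOR (parity).

h(X, Y) = X ^ Y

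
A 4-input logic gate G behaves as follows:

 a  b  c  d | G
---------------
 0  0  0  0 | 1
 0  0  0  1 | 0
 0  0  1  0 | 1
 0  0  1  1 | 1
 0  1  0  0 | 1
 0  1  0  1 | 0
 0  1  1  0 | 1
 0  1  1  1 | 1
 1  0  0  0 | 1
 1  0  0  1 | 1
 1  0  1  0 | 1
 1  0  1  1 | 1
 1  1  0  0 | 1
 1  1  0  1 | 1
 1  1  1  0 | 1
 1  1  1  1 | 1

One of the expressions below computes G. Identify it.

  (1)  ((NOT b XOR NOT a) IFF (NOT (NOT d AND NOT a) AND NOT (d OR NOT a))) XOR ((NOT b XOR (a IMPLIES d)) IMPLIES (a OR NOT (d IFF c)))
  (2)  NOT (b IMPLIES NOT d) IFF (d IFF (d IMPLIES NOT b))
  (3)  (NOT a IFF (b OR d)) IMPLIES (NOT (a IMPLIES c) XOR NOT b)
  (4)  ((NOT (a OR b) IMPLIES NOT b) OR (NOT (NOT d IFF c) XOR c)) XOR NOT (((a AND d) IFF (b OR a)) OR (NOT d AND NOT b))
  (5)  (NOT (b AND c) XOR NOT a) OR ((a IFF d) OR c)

5

(1): at (0,0,0,0) it gives 0, but G = 1 — eliminated.
(2): at (0,0,1,1) it gives 0, but G = 1 — eliminated.
(3): at (0,0,0,1) it gives 1, but G = 0 — eliminated.
(4): at (0,0,0,1) it gives 1, but G = 0 — eliminated.
(5) is the remaining candidate, and it agrees with G on all 16 inputs.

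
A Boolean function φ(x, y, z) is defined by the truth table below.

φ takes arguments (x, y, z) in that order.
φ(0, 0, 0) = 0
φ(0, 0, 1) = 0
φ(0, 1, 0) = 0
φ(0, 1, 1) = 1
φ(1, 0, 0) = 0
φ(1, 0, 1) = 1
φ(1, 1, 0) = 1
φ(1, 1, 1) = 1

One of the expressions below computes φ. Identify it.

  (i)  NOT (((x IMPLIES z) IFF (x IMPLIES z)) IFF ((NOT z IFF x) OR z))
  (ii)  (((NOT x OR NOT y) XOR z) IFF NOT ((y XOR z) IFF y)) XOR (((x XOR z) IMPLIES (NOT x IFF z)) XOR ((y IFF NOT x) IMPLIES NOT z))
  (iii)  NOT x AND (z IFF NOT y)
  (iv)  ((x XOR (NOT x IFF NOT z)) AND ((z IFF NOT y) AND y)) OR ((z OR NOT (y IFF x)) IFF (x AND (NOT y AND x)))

ii

(i) disagrees with φ on (0,0,0) (formula → 1, table → 0); rule it out.
(iii) disagrees with φ on (0,0,1) (formula → 1, table → 0); rule it out.
(iv) disagrees with φ on (0,0,0) (formula → 1, table → 0); rule it out.
Only (ii) survives; checking it on all 8 rows confirms it matches φ.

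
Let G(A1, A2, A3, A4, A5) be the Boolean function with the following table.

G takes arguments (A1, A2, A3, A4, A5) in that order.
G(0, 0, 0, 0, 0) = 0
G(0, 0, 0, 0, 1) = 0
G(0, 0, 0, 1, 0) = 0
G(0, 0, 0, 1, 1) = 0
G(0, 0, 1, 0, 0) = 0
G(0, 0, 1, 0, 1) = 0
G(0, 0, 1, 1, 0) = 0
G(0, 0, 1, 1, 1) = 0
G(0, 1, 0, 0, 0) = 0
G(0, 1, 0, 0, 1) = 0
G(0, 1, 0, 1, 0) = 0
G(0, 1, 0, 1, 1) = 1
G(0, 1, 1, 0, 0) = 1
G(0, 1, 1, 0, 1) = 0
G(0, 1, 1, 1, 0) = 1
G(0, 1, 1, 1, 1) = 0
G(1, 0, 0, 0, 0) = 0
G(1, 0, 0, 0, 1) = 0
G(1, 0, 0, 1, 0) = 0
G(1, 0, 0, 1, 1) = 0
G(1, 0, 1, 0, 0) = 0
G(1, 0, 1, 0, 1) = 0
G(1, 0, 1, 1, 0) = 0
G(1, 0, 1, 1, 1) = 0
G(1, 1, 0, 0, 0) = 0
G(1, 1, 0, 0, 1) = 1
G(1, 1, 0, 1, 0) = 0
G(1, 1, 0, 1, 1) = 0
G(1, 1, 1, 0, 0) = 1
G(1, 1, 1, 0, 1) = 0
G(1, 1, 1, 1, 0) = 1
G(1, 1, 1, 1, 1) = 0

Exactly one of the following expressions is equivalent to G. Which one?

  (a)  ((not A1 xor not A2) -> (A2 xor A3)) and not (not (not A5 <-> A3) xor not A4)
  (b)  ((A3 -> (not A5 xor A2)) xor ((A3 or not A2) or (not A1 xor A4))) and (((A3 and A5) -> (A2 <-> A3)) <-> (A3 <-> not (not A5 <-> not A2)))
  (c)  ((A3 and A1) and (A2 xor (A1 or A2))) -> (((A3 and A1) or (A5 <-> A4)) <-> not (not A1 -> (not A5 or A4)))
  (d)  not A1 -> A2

(a): at (0,0,0,0,0) it gives 1, but G = 0 — eliminated.
(c): at (0,0,0,0,0) it gives 1, but G = 0 — eliminated.
(d): at (0,1,0,0,0) it gives 1, but G = 0 — eliminated.
(b) is the remaining candidate, and it agrees with G on all 32 inputs.

b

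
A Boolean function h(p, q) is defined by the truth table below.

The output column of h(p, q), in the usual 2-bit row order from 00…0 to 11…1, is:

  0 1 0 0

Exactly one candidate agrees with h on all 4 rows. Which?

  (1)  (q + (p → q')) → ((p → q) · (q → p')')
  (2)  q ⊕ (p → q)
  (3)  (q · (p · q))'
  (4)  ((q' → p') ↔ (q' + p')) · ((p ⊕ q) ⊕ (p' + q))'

4

(1) fails at (0,1): the formula yields 0, h is 1.
(2) fails at (0,0): the formula yields 1, h is 0.
(3) fails at (0,0): the formula yields 1, h is 0.
Only (4) survives; checking it on all 4 rows confirms it matches h.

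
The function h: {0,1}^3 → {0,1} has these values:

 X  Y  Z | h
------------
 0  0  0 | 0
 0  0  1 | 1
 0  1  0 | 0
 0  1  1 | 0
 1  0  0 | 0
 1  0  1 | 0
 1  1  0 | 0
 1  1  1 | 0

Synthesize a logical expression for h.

Only row (0,0,1) gives 1. That row's minterm ¬X·¬Y·Z is h directly.

h(X, Y, Z) = (X' · Y') · Z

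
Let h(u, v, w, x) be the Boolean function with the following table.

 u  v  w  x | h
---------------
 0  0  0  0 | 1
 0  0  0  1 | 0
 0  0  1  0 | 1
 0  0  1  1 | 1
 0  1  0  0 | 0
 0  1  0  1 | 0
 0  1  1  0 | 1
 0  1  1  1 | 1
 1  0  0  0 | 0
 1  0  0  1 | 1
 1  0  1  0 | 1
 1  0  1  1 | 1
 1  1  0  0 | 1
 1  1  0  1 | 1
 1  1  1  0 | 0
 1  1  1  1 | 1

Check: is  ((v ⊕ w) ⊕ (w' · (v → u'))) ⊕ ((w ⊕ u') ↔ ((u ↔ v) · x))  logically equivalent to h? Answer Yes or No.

Evaluate ((v ⊕ w) ⊕ (w' · (v → u'))) ⊕ ((w ⊕ u') ↔ ((u ↔ v) · x)) on each row and compare to h:
  u=0, v=0, w=0, x=0: formula gives 1, h = 1 ✓
  u=0, v=0, w=0, x=1: formula gives 0, h = 0 ✓
  u=0, v=0, w=1, x=0: formula gives 0, but h = 1 ✗
Since they disagree at (0,0,1,0), the expression is not a correct formula for h.

No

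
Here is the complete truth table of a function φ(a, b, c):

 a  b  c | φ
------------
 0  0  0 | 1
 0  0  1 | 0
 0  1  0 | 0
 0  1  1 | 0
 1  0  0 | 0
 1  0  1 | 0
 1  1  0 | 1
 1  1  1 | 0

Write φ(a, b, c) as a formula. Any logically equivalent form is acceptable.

φ(a, b, c) = ((a' · b') · c') + ((a · b) · c')

Collect the rows where φ=1 — (0,0,0), (1,1,0) — and write one minterm per row: ¬a·¬b·¬c, a·b·¬c. Their union (logical OR) reproduces the table exactly.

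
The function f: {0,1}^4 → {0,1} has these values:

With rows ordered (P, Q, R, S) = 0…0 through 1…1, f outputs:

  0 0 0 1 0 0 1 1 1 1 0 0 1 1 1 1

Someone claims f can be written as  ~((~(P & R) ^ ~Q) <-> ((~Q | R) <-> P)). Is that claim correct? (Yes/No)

Test each input against both f and the formula:
  P=0, Q=0, R=0, S=0: formula gives 0, f = 0 ✓
  P=0, Q=0, R=0, S=1: formula gives 0, f = 0 ✓
  P=0, Q=0, R=1, S=0: formula gives 0, f = 0 ✓
  P=0, Q=0, R=1, S=1: formula gives 0, but f = 1 ✗
A single disagreement suffices: at (0,0,1,1) they differ, so the formula does not compute f.

No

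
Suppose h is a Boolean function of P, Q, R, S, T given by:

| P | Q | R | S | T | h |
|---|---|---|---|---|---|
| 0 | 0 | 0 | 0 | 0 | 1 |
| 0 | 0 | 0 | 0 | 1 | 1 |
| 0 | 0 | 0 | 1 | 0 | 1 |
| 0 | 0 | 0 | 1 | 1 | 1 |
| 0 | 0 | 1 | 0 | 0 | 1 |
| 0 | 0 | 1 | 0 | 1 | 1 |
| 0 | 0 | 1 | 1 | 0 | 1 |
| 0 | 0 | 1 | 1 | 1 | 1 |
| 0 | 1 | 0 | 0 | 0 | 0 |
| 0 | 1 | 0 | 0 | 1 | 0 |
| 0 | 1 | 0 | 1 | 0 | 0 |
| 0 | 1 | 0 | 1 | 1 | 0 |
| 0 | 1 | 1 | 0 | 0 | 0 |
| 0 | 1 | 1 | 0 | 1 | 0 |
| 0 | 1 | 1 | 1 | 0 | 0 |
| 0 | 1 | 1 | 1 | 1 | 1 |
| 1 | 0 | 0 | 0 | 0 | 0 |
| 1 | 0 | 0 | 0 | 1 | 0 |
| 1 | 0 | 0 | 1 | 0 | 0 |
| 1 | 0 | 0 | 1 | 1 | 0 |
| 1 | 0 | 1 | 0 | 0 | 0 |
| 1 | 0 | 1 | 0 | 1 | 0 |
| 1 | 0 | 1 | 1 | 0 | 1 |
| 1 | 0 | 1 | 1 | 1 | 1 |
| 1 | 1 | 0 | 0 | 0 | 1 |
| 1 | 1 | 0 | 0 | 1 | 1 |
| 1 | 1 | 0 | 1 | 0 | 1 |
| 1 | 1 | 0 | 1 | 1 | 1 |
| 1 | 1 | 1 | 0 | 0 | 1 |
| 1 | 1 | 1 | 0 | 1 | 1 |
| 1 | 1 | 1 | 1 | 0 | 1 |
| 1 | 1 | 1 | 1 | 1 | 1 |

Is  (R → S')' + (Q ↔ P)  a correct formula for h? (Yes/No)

No

Evaluate (R → S')' + (Q ↔ P) on each row and compare to h:
  P=0, Q=0, R=0, S=0, T=0: formula gives 1, h = 1 ✓
  P=0, Q=0, R=0, S=0, T=1: formula gives 1, h = 1 ✓
  P=0, Q=0, R=0, S=1, T=0: formula gives 1, h = 1 ✓
  P=0, Q=0, R=0, S=1, T=1: formula gives 1, h = 1 ✓
  …
  P=0, Q=1, R=1, S=1, T=0: formula gives 1, but h = 0 ✗
Row (0,1,1,1,0) is a counterexample, so the formula is not equivalent to h.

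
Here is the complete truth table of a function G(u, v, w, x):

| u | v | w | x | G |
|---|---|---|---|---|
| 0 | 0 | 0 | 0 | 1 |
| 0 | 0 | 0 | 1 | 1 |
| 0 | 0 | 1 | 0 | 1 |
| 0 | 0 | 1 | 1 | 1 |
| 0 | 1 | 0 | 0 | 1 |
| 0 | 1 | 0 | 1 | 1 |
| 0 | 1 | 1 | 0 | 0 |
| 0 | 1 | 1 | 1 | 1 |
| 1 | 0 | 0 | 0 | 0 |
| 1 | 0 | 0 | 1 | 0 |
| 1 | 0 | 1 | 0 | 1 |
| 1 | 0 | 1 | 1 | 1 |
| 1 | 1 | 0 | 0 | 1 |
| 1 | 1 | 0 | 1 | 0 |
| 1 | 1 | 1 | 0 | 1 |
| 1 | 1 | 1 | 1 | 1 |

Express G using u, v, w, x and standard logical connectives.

There are just 4 zero rows: (0,1,1,0), (1,0,0,0), (1,0,0,1), (1,1,0,1). Their minterms are ¬u·v·w·¬x, u·¬v·¬w·¬x, u·¬v·¬w·x, u·v·¬w·x; the OR of those covers precisely the 0-outputs, and negating it yields G.

G(u, v, w, x) = not ((((((not u and v) and w) and not x) or (((u and not v) and not w) and not x)) or (((u and not v) and not w) and x)) or (((u and v) and not w) and x))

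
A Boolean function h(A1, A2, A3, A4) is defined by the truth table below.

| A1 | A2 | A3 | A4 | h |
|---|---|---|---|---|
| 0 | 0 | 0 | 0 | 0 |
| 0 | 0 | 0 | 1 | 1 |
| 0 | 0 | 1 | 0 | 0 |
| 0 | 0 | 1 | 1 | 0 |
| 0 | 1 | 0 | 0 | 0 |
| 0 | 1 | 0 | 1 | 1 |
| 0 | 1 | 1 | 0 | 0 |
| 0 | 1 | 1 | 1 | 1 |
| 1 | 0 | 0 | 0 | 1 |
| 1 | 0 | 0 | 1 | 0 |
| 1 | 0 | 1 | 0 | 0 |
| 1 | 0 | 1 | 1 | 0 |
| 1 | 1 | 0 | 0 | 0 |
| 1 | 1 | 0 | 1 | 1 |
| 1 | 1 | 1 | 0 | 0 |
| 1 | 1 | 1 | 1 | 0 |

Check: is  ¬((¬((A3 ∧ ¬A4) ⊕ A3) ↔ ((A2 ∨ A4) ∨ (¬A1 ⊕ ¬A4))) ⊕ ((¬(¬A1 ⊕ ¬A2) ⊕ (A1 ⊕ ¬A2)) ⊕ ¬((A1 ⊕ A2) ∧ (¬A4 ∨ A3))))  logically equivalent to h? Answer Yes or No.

No

Check the formula against h row by row:
  A1=0, A2=0, A3=0, A4=0: formula gives 0, h = 0 ✓
  A1=0, A2=0, A3=0, A4=1: formula gives 1, h = 1 ✓
  A1=0, A2=0, A3=1, A4=0: formula gives 0, h = 0 ✓
  A1=0, A2=0, A3=1, A4=1: formula gives 0, h = 0 ✓
  …
  A1=1, A2=0, A3=0, A4=0: formula gives 0, but h = 1 ✗
Since they disagree at (1,0,0,0), the expression is not a correct formula for h.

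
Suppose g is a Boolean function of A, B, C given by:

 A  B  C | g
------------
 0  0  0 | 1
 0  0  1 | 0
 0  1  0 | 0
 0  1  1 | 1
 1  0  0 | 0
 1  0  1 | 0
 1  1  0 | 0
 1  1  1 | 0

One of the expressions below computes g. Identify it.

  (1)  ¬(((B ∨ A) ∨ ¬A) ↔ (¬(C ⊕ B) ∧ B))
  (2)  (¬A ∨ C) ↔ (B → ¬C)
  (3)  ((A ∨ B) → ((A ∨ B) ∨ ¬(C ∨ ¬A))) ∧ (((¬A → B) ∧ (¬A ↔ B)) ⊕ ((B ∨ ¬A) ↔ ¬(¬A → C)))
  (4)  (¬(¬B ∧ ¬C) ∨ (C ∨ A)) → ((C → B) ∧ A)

3

(1): at (0,0,1) it gives 1, but g = 0 — eliminated.
(2): at (0,0,1) it gives 1, but g = 0 — eliminated.
(4): at (0,1,1) it gives 0, but g = 1 — eliminated.
(3) is the remaining candidate, and it agrees with g on all 8 inputs.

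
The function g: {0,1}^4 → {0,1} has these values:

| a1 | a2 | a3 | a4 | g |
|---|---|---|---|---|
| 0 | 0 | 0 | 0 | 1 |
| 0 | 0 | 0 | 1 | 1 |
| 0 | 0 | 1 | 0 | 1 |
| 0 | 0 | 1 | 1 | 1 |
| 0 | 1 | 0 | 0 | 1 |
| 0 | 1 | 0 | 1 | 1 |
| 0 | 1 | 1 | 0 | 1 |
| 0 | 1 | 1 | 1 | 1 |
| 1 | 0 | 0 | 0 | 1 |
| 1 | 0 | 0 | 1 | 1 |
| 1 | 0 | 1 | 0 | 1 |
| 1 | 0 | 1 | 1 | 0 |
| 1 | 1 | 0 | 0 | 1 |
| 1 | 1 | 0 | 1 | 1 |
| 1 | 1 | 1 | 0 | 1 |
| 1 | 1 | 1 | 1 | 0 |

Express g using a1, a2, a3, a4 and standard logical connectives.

There are just 2 zero rows: (1,0,1,1), (1,1,1,1). Their minterms are a1·¬a2·a3·a4, a1·a2·a3·a4; the OR of those covers precisely the 0-outputs, and negating it yields g.

g(a1, a2, a3, a4) = NOT ((((a1 AND NOT a2) AND a3) AND a4) OR (((a1 AND a2) AND a3) AND a4))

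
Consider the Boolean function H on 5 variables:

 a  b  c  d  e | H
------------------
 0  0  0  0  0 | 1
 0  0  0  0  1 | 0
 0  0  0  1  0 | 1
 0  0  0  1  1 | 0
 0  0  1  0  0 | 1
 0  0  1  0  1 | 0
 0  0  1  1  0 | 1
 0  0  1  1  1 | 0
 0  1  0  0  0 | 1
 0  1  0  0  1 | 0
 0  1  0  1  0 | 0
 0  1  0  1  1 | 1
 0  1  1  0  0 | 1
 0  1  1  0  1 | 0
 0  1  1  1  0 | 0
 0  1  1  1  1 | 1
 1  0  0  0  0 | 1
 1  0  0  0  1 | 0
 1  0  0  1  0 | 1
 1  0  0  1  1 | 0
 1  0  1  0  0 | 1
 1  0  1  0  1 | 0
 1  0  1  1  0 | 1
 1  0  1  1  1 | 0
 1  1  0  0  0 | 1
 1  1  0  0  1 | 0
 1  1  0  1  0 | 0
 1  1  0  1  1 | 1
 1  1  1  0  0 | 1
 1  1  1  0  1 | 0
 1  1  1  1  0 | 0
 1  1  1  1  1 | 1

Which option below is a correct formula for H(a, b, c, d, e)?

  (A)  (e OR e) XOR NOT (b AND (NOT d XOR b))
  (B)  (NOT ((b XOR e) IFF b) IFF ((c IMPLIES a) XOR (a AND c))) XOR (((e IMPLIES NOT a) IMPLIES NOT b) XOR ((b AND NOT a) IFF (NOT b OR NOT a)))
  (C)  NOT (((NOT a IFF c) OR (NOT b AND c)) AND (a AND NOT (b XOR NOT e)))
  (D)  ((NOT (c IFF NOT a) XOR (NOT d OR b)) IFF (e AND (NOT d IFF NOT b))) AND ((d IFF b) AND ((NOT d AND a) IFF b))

A

(B) disagrees with H on (0,0,1,0,0) (formula → 0, table → 1); rule it out.
(C) disagrees with H on (0,0,0,0,1) (formula → 1, table → 0); rule it out.
(D) disagrees with H on (0,0,0,1,0) (formula → 0, table → 1); rule it out.
Only (A) survives; checking it on all 32 rows confirms it matches H.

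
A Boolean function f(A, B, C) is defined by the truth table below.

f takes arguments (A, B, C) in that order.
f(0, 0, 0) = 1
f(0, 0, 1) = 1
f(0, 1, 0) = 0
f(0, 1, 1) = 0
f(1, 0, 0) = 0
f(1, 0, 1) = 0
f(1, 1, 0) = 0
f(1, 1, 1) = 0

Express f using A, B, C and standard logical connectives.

f=1 on 2 inputs: (0,0,0), (0,0,1). Reading each as a conjunction of literals (¬A·¬B·¬C, ¬A·¬B·C) and taking the OR gives the canonical DNF.

f(A, B, C) = ((A' · B') · C') + ((A' · B') · C)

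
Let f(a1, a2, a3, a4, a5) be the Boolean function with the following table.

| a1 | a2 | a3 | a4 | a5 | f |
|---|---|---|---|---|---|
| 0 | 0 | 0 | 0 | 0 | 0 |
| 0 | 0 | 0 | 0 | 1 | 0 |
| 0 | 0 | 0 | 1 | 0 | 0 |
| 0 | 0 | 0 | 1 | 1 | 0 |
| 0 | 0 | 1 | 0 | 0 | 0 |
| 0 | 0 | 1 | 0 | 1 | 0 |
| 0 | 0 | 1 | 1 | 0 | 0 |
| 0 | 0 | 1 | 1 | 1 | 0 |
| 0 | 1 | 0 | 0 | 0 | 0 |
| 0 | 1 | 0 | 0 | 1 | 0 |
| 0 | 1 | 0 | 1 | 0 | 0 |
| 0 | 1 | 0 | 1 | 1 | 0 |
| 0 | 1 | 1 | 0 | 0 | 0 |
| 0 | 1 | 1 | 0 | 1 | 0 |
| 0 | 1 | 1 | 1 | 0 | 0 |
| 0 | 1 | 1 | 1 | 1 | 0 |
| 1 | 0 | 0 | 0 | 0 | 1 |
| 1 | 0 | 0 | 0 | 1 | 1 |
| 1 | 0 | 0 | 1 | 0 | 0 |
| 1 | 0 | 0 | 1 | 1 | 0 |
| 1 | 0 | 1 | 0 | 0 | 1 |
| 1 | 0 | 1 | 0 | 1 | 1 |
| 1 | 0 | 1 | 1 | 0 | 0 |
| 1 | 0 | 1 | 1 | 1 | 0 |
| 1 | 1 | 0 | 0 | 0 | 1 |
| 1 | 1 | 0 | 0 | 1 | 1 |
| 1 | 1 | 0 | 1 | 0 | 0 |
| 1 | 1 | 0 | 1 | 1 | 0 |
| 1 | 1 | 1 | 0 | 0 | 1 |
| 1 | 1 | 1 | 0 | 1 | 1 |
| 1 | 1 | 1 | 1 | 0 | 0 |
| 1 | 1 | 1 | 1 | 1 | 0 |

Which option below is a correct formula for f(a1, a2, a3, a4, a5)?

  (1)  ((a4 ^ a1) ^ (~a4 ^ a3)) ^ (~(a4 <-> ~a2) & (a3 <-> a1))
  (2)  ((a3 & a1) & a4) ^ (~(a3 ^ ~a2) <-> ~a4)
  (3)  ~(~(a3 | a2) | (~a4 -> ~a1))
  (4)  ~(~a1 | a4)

(1) fails at (0,0,0,1,0): the formula yields 1, f is 0.
(2) fails at (0,0,0,1,0): the formula yields 1, f is 0.
(3) fails at (1,0,0,0,0): the formula yields 0, f is 1.
Only (4) survives; checking it on all 32 rows confirms it matches f.

4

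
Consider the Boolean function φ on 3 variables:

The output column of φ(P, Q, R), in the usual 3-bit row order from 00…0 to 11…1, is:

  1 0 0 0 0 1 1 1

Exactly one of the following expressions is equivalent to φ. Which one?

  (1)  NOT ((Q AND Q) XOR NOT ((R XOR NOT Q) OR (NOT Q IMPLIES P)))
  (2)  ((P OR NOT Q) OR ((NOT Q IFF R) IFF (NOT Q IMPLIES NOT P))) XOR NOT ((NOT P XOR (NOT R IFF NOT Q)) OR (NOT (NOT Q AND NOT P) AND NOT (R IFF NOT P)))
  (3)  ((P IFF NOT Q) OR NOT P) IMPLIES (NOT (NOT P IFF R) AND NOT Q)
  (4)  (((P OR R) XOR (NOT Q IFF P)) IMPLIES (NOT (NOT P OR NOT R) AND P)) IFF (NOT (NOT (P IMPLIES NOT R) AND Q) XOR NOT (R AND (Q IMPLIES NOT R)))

3

(1) disagrees with φ on (1,0,0) (formula → 1, table → 0); rule it out.
(2) disagrees with φ on (0,0,0) (formula → 0, table → 1); rule it out.
(4) disagrees with φ on (0,0,0) (formula → 0, table → 1); rule it out.
That leaves (3). Evaluating it on every row reproduces the table of φ exactly.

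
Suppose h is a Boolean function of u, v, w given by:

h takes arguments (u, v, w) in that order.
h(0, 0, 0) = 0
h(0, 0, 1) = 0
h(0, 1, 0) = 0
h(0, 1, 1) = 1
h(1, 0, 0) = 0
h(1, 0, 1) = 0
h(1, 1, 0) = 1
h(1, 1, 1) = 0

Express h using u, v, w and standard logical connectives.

Collect the rows where h=1 — (0,1,1), (1,1,0) — and write one minterm per row: ¬u·v·w, u·v·¬w. Their union (logical OR) reproduces the table exactly.

h(u, v, w) = ((NOT u AND v) AND w) OR ((u AND v) AND NOT w)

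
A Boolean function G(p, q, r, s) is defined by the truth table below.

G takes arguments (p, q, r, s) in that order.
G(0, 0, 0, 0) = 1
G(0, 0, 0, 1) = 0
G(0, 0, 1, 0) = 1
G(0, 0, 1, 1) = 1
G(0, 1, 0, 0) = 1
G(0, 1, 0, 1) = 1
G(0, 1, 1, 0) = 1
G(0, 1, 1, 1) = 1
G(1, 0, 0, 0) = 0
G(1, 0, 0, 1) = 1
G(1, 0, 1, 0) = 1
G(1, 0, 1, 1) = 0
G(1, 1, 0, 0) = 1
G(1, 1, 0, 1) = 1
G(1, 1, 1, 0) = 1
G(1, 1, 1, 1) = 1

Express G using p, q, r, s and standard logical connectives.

G is 0 on only 3 rows — (0,0,0,1), (1,0,0,0), (1,0,1,1). Writing each as a minterm (¬p·¬q·¬r·s, p·¬q·¬r·¬s, p·¬q·r·s) and OR-ing them characterizes exactly where G=0, so G is the negation of that disjunction.

G(p, q, r, s) = ¬(((((¬p ∧ ¬q) ∧ ¬r) ∧ s) ∨ (((p ∧ ¬q) ∧ ¬r) ∧ ¬s)) ∨ (((p ∧ ¬q) ∧ r) ∧ s))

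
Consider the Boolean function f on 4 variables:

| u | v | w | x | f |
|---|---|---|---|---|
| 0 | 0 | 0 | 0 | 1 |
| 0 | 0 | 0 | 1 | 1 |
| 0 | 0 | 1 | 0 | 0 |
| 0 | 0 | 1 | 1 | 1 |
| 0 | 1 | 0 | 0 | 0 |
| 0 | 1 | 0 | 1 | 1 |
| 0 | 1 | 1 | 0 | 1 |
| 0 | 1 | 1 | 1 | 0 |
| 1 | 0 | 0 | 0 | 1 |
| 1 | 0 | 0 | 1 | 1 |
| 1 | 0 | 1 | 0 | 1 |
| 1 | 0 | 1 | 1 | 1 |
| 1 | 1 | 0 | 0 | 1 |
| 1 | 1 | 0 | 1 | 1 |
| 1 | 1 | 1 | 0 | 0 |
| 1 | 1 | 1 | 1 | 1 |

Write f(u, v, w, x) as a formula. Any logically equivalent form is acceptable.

f(u, v, w, x) = ~((((((~u & ~v) & w) & ~x) | (((~u & v) & ~w) & ~x)) | (((~u & v) & w) & x)) | (((u & v) & w) & ~x))

The 0-rows are (0,0,1,0), (0,1,0,0), (0,1,1,1), (1,1,1,0). Take each as a conjunction (¬u·¬v·w·¬x, ¬u·v·¬w·¬x, ¬u·v·w·x, u·v·w·¬x), form their disjunction, and complement — that gives a formula that is 1 everywhere f is.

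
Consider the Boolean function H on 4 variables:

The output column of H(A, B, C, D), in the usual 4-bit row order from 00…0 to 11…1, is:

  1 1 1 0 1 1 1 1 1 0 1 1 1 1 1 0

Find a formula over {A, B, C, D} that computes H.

There are just 3 zero rows: (0,0,1,1), (1,0,0,1), (1,1,1,1). Their minterms are ¬A·¬B·C·D, A·¬B·¬C·D, A·B·C·D; the OR of those covers precisely the 0-outputs, and negating it yields H.

H(A, B, C, D) = NOT (((((NOT A AND NOT B) AND C) AND D) OR (((A AND NOT B) AND NOT C) AND D)) OR (((A AND B) AND C) AND D))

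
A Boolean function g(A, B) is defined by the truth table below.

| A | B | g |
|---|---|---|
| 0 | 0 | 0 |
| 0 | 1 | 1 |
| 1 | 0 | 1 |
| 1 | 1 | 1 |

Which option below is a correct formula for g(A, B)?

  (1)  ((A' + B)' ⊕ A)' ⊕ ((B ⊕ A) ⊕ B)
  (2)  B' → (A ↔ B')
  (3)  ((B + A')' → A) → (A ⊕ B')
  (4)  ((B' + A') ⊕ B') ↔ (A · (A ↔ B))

2

(1) disagrees with g on (0,0) (formula → 1, table → 0); rule it out.
(3) disagrees with g on (0,0) (formula → 1, table → 0); rule it out.
(4) disagrees with g on (0,0) (formula → 1, table → 0); rule it out.
That leaves (2). Evaluating it on every row reproduces the table of g exactly.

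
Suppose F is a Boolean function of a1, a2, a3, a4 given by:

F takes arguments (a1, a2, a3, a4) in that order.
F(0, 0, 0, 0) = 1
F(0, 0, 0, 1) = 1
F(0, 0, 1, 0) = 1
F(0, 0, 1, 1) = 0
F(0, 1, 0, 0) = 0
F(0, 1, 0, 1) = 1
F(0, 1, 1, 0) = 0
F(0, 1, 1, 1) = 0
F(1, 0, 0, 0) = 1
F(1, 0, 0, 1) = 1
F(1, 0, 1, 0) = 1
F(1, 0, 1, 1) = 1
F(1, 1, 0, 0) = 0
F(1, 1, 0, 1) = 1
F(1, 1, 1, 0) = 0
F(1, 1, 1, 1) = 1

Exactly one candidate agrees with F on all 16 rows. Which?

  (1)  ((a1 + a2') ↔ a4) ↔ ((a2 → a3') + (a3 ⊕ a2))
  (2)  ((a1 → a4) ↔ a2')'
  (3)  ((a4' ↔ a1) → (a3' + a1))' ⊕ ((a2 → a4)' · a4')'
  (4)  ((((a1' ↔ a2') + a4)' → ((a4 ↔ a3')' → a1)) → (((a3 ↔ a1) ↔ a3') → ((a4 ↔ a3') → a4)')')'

3

(1) disagrees with F on (0,0,0,0) (formula → 0, table → 1); rule it out.
(2) disagrees with F on (0,0,0,0) (formula → 0, table → 1); rule it out.
(4) disagrees with F on (0,0,0,0) (formula → 0, table → 1); rule it out.
(3) is the remaining candidate, and it agrees with F on all 16 inputs.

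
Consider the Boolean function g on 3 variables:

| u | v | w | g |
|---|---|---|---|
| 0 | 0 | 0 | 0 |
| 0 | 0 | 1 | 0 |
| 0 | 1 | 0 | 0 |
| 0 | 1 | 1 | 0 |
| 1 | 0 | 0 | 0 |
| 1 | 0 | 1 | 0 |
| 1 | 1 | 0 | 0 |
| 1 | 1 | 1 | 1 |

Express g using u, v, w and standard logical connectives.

The output is 1 only when every input is 1 — the AND of all inputs.

g(u, v, w) = (u AND v) AND w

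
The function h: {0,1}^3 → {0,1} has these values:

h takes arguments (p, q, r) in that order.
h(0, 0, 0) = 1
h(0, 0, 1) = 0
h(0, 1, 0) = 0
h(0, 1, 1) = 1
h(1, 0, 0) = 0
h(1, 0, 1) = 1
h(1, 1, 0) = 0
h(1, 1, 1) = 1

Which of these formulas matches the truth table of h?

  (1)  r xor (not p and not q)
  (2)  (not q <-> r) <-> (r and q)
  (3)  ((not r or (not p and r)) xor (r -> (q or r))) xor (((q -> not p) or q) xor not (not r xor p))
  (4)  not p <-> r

1

(2) fails at (0,1,1): the formula yields 0, h is 1.
(3) fails at (0,1,0): the formula yields 1, h is 0.
(4) fails at (0,0,0): the formula yields 0, h is 1.
That leaves (1). Evaluating it on every row reproduces the table of h exactly.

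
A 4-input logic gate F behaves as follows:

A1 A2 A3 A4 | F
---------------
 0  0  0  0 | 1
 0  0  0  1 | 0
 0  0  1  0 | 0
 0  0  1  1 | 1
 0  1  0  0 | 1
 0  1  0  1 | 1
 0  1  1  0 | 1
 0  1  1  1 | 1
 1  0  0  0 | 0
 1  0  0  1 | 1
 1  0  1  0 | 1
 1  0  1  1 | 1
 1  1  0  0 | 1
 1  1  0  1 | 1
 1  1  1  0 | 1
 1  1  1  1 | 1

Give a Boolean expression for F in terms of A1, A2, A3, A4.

There are just 3 zero rows: (0,0,0,1), (0,0,1,0), (1,0,0,0). Their minterms are ¬A1·¬A2·¬A3·A4, ¬A1·¬A2·A3·¬A4, A1·¬A2·¬A3·¬A4; the OR of those covers precisely the 0-outputs, and negating it yields F.

F(A1, A2, A3, A4) = ~(((((~A1 & ~A2) & ~A3) & A4) | (((~A1 & ~A2) & A3) & ~A4)) | (((A1 & ~A2) & ~A3) & ~A4))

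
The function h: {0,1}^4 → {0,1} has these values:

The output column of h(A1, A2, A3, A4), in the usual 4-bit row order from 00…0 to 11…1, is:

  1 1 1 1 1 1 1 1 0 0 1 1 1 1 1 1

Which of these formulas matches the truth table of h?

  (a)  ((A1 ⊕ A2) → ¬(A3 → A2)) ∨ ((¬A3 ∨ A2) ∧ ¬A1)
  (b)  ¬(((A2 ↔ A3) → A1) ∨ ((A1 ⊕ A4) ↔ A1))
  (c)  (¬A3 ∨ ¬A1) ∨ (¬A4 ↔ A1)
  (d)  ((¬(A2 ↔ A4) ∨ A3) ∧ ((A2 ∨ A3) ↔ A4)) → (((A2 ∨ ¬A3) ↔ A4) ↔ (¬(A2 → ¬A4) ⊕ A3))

(b) disagrees with h on (0,0,0,0) (formula → 0, table → 1); rule it out.
(c) disagrees with h on (1,0,0,0) (formula → 1, table → 0); rule it out.
(d) disagrees with h on (0,0,1,1) (formula → 0, table → 1); rule it out.
Only (a) survives; checking it on all 16 rows confirms it matches h.

a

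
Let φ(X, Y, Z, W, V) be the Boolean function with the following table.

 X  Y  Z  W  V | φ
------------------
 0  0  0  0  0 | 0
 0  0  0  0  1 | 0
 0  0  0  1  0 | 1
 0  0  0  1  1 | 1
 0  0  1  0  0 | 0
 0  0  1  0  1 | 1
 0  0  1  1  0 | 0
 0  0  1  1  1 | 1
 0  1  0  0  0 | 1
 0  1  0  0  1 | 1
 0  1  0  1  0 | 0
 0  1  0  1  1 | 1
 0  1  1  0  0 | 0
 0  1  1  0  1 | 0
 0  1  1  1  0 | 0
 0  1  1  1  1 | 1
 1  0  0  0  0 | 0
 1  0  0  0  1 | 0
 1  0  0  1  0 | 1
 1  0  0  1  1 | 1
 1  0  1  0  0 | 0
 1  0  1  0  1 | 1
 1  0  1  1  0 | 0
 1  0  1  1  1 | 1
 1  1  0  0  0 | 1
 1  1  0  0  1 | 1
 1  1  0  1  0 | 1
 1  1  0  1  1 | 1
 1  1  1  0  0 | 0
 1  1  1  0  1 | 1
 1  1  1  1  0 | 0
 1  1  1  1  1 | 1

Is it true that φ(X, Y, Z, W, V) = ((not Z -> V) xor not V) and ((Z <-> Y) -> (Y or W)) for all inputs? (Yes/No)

No

Check the formula against φ row by row:
  X=0, Y=0, Z=0, W=0, V=0: formula gives 0, φ = 0 ✓
  X=0, Y=0, Z=0, W=0, V=1: formula gives 0, φ = 0 ✓
  X=0, Y=0, Z=0, W=1, V=0: formula gives 1, φ = 1 ✓
  X=0, Y=0, Z=0, W=1, V=1: formula gives 1, φ = 1 ✓
  …
  X=0, Y=1, Z=0, W=1, V=0: formula gives 1, but φ = 0 ✗
Row (0,1,0,1,0) is a counterexample, so the formula is not equivalent to φ.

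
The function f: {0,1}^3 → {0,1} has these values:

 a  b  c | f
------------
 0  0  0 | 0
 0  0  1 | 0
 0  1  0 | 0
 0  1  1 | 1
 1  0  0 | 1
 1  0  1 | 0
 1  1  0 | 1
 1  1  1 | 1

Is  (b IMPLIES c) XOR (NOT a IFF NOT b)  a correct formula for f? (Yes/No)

Evaluate (b IMPLIES c) XOR (NOT a IFF NOT b) on each row and compare to f:
  a=0, b=0, c=0: formula gives 0, f = 0 ✓
  a=0, b=0, c=1: formula gives 0, f = 0 ✓
  a=0, b=1, c=0: formula gives 0, f = 0 ✓
  a=0, b=1, c=1: formula gives 1, f = 1 ✓
  a=1, b=0, c=0: formula gives 1, f = 1 ✓
  a=1, b=0, c=1: formula gives 1, but f = 0 ✗
A single disagreement suffices: at (1,0,1) they differ, so the formula does not compute f.

No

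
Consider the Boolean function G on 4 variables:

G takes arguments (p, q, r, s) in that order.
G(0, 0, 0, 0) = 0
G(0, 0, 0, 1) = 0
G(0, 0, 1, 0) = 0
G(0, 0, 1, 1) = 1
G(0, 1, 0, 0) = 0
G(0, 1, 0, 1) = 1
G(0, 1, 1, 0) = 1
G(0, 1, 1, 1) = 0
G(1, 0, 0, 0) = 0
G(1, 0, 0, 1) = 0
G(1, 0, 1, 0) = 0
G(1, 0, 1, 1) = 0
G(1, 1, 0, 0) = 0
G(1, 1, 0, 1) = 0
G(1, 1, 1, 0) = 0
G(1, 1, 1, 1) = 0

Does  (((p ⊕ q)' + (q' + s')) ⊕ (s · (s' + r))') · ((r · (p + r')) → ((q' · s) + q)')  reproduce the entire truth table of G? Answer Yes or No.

Check the formula against G row by row:
  p=0, q=0, r=0, s=0: formula gives 0, G = 0 ✓
  p=0, q=0, r=0, s=1: formula gives 0, G = 0 ✓
  p=0, q=0, r=1, s=0: formula gives 0, G = 0 ✓
  p=0, q=0, r=1, s=1: formula gives 1, G = 1 ✓
  …
  p=0, q=1, r=1, s=0: formula gives 0, but G = 1 ✗
Since they disagree at (0,1,1,0), the expression is not a correct formula for G.

No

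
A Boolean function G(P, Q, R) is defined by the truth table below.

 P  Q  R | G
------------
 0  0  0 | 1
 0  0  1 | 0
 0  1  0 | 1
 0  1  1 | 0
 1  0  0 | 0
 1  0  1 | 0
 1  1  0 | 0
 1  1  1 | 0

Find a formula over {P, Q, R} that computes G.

G(P, Q, R) = ((¬P ∧ ¬Q) ∧ ¬R) ∨ ((¬P ∧ Q) ∧ ¬R)

The 1-rows are (0,0,0), (0,1,0). Each contributes one minterm — ¬P·¬Q·¬R; ¬P·Q·¬R — and their disjunction is a sum-of-products form of G.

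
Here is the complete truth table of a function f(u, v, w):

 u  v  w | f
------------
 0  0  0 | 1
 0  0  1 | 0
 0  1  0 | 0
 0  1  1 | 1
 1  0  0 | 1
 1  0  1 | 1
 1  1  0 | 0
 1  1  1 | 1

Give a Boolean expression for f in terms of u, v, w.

The 0-rows are (0,0,1), (0,1,0), (1,1,0). Take each as a conjunction (¬u·¬v·w, ¬u·v·¬w, u·v·¬w), form their disjunction, and complement — that gives a formula that is 1 everywhere f is.

f(u, v, w) = NOT ((((NOT u AND NOT v) AND w) OR ((NOT u AND v) AND NOT w)) OR ((u AND v) AND NOT w))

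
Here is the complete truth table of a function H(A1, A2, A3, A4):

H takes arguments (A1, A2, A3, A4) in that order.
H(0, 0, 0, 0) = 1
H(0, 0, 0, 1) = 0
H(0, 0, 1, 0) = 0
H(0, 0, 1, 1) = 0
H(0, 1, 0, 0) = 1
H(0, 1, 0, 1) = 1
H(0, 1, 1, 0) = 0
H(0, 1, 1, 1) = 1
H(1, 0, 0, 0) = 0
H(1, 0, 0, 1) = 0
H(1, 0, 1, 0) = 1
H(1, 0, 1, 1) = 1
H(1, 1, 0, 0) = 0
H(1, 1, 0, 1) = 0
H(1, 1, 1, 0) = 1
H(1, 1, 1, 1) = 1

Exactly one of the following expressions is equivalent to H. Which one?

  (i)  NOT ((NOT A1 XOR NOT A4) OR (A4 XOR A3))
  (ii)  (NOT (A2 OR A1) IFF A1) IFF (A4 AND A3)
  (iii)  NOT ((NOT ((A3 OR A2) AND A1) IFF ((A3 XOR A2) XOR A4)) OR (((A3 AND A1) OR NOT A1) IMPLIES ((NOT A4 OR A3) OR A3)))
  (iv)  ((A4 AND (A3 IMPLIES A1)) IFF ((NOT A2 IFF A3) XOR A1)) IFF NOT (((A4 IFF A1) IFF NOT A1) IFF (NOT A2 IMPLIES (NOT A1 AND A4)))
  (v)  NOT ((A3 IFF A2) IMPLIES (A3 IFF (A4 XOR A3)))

(i) fails at (0,1,0,1): the formula yields 0, H is 1.
(ii) fails at (0,0,0,1): the formula yields 1, H is 0.
(iii) fails at (0,0,0,0): the formula yields 0, H is 1.
(v) fails at (0,0,0,0): the formula yields 0, H is 1.
(iv) is the remaining candidate, and it agrees with H on all 16 inputs.

iv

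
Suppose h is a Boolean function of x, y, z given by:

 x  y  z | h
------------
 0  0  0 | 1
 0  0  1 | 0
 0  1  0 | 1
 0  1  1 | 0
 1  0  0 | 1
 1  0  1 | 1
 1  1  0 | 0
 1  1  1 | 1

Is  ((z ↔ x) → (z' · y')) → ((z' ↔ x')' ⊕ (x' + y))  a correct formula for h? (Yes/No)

Yes

Test each input against both h and the formula:
  x=0, y=0, z=0: formula gives 1, h = 1 ✓
  x=0, y=0, z=1: formula gives 0, h = 0 ✓
  x=0, y=1, z=0: formula gives 1, h = 1 ✓
  x=0, y=1, z=1: formula gives 0, h = 0 ✓
  x=1, y=0, z=0: formula gives 1, h = 1 ✓
  … (the remaining 3 rows also agree.)
Every row agrees, so the formula is equivalent.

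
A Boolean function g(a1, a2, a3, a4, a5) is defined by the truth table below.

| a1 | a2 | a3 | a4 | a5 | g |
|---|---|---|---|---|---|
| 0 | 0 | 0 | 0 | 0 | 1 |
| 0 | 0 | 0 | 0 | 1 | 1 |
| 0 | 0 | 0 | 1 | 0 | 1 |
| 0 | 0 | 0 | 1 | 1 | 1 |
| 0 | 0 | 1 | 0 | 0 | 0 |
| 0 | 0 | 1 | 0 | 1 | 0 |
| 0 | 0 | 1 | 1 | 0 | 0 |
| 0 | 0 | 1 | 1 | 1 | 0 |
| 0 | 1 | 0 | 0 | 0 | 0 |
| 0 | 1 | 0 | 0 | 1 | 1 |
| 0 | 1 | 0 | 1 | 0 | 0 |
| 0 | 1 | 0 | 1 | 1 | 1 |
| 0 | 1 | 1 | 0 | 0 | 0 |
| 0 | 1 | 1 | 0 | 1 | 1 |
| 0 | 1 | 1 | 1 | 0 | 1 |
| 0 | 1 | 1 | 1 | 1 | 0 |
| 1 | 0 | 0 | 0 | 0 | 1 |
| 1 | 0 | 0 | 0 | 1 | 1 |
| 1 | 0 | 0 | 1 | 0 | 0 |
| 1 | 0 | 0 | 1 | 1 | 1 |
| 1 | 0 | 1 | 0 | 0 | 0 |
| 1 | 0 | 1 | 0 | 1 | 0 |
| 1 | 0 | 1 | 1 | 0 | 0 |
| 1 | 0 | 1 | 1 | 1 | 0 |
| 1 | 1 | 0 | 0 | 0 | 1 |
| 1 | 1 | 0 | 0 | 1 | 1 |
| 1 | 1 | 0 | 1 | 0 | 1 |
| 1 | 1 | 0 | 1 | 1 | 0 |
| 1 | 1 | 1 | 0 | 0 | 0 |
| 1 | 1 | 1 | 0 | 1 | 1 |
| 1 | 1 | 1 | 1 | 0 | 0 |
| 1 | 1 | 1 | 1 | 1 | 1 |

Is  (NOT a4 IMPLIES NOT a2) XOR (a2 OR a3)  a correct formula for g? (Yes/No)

No

Evaluate (NOT a4 IMPLIES NOT a2) XOR (a2 OR a3) on each row and compare to g:
  a1=0, a2=0, a3=0, a4=0, a5=0: formula gives 1, g = 1 ✓
  a1=0, a2=0, a3=0, a4=0, a5=1: formula gives 1, g = 1 ✓
  a1=0, a2=0, a3=0, a4=1, a5=0: formula gives 1, g = 1 ✓
  a1=0, a2=0, a3=0, a4=1, a5=1: formula gives 1, g = 1 ✓
  …
  a1=0, a2=1, a3=0, a4=0, a5=0: formula gives 1, but g = 0 ✗
Since they disagree at (0,1,0,0,0), the expression is not a correct formula for g.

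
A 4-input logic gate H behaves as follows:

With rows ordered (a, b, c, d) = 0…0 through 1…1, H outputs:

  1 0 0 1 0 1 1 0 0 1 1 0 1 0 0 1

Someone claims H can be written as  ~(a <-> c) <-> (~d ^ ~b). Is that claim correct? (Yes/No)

Yes

Test each input against both H and the formula:
  a=0, b=0, c=0, d=0: formula gives 1, H = 1 ✓
  a=0, b=0, c=0, d=1: formula gives 0, H = 0 ✓
  a=0, b=0, c=1, d=0: formula gives 0, H = 0 ✓
  a=0, b=0, c=1, d=1: formula gives 1, H = 1 ✓
  …and likewise for the remaining 12 rows.
All 16 rows match — the expression computes H exactly.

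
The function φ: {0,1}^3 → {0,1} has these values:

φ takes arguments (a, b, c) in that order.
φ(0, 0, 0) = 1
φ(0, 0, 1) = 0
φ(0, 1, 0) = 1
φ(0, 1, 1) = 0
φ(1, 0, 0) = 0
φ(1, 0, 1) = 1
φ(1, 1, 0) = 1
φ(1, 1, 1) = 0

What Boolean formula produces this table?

φ(a, b, c) = ((((not a and not b) and not c) or ((not a and b) and not c)) or ((a and not b) and c)) or ((a and b) and not c)

Collect the rows where φ=1 — (0,0,0), (0,1,0), (1,0,1), (1,1,0) — and write one minterm per row: ¬a·¬b·¬c, ¬a·b·¬c, a·¬b·c, a·b·¬c. Their union (logical OR) reproduces the table exactly.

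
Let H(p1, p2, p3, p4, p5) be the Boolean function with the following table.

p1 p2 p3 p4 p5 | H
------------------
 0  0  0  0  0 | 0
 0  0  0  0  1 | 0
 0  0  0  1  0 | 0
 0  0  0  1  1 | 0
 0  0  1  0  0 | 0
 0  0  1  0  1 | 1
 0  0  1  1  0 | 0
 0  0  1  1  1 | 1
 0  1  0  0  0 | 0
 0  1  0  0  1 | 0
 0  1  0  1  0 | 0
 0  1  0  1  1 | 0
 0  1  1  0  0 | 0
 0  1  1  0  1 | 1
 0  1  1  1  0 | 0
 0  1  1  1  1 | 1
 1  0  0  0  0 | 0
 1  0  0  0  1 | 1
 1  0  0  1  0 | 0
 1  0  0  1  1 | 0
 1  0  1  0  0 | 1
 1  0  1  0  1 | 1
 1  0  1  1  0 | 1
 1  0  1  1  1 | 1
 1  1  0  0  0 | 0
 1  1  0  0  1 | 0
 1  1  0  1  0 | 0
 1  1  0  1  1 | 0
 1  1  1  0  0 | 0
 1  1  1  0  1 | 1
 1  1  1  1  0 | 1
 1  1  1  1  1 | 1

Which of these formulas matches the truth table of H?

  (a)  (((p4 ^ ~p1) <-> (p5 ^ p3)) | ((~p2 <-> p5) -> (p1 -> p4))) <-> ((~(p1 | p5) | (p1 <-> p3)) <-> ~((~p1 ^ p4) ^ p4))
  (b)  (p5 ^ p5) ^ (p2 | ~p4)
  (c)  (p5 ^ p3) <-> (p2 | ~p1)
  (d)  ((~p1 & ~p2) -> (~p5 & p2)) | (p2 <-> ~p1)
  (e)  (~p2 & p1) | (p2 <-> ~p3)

(b) fails at (0,0,0,0,0): the formula yields 1, H is 0.
(c) fails at (0,0,0,0,1): the formula yields 1, H is 0.
(d) fails at (0,0,1,0,1): the formula yields 0, H is 1.
(e) fails at (0,0,1,0,0): the formula yields 1, H is 0.
(a) is the remaining candidate, and it agrees with H on all 32 inputs.

a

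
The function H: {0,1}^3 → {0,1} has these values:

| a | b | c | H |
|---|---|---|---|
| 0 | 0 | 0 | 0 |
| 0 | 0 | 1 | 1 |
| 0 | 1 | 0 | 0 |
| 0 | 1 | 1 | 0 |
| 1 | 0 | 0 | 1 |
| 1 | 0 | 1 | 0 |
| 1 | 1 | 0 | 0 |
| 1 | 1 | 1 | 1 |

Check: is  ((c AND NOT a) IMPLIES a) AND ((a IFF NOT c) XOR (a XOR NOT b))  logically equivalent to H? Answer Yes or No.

No

Check the formula against H row by row:
  a=0, b=0, c=0: formula gives 1, but H = 0 ✗
Since they disagree at (0,0,0), the expression is not a correct formula for H.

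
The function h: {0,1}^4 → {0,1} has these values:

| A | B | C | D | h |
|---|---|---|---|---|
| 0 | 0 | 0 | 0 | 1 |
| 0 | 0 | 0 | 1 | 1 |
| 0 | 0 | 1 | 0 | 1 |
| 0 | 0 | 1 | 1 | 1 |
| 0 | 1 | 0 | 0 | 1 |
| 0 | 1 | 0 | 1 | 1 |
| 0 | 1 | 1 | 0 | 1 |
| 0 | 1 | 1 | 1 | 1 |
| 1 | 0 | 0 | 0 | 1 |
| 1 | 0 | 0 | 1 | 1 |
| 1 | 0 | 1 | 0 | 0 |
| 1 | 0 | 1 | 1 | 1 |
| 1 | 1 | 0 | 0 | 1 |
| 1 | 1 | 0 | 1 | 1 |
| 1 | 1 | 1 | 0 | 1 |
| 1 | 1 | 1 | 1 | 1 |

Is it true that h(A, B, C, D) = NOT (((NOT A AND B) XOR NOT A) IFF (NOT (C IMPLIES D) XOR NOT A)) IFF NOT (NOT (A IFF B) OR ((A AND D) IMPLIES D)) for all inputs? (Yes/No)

No

Check the formula against h row by row:
  A=0, B=0, C=0, D=0: formula gives 1, h = 1 ✓
  A=0, B=0, C=0, D=1: formula gives 1, h = 1 ✓
  A=0, B=0, C=1, D=0: formula gives 0, but h = 1 ✗
Row (0,0,1,0) is a counterexample, so the formula is not equivalent to h.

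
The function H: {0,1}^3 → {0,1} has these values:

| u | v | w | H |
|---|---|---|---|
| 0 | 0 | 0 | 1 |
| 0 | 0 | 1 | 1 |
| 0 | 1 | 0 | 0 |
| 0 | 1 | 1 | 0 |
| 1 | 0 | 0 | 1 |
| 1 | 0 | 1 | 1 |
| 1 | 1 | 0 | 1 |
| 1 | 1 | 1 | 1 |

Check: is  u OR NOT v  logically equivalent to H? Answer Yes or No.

Evaluate u OR NOT v on each row and compare to H:
  u=0, v=0, w=0: formula gives 1, H = 1 ✓
  u=0, v=0, w=1: formula gives 1, H = 1 ✓
  u=0, v=1, w=0: formula gives 0, H = 0 ✓
  u=0, v=1, w=1: formula gives 0, H = 0 ✓
  u=1, v=0, w=0: formula gives 1, H = 1 ✓
  … (the remaining 3 rows also agree.)
All 8 rows match — the expression computes H exactly.

Yes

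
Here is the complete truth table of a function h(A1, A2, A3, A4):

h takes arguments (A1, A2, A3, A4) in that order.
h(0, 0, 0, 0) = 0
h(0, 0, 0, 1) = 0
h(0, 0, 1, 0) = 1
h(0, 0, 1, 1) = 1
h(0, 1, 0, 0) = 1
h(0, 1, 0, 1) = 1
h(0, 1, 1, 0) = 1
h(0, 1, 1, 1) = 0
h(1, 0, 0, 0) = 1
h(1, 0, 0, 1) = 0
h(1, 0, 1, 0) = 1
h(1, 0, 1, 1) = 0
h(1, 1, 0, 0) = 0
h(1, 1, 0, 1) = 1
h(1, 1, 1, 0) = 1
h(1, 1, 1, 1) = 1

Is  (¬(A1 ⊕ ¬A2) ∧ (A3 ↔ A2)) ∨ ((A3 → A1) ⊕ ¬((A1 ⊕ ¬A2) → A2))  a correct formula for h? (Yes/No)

Evaluate (¬(A1 ⊕ ¬A2) ∧ (A3 ↔ A2)) ∨ ((A3 → A1) ⊕ ¬((A1 ⊕ ¬A2) → A2)) on each row and compare to h:
  A1=0, A2=0, A3=0, A4=0: formula gives 0, h = 0 ✓
  A1=0, A2=0, A3=0, A4=1: formula gives 0, h = 0 ✓
  A1=0, A2=0, A3=1, A4=0: formula gives 1, h = 1 ✓
  A1=0, A2=0, A3=1, A4=1: formula gives 1, h = 1 ✓
  …
  A1=0, A2=1, A3=1, A4=1: formula gives 1, but h = 0 ✗
Since they disagree at (0,1,1,1), the expression is not a correct formula for h.

No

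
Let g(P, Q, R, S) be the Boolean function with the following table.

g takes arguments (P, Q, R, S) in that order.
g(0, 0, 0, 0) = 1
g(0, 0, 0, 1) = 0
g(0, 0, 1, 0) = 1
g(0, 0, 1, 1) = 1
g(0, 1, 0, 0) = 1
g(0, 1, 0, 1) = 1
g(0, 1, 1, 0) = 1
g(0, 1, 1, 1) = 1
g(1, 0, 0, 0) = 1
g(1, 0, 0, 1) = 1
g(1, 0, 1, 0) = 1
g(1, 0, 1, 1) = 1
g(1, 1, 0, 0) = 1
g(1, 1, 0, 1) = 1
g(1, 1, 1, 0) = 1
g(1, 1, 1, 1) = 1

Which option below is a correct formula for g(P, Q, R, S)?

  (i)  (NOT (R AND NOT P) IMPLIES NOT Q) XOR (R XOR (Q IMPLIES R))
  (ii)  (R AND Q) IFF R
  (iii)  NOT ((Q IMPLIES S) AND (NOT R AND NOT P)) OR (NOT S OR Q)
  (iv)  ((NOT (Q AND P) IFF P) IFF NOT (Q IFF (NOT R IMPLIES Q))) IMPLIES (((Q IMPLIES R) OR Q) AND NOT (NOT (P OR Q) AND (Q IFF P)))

iii

(i) fails at (0,0,0,0): the formula yields 0, g is 1.
(ii) fails at (0,0,0,1): the formula yields 1, g is 0.
(iv) fails at (0,0,0,0): the formula yields 0, g is 1.
That leaves (iii). Evaluating it on every row reproduces the table of g exactly.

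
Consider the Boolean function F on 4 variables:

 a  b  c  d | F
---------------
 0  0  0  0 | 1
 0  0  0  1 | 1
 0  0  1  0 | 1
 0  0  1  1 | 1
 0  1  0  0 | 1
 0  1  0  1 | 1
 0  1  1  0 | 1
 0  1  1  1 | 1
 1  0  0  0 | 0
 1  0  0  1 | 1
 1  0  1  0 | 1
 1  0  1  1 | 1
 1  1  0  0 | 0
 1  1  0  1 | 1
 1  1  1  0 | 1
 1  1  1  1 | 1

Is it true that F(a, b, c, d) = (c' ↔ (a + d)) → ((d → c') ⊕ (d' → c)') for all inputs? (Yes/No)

Yes

Test each input against both F and the formula:
  a=0, b=0, c=0, d=0: formula gives 1, F = 1 ✓
  a=0, b=0, c=0, d=1: formula gives 1, F = 1 ✓
  a=0, b=0, c=1, d=0: formula gives 1, F = 1 ✓
  a=0, b=0, c=1, d=1: formula gives 1, F = 1 ✓
  …and likewise for the remaining 12 rows.
No disagreement on any input; they are logically equivalent.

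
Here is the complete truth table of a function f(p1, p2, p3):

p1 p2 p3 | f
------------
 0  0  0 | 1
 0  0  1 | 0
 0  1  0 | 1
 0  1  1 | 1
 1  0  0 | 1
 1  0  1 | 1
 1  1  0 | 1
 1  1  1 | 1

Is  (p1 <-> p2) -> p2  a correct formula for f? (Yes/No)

Test each input against both f and the formula:
  p1=0, p2=0, p3=0: formula gives 0, but f = 1 ✗
Since they disagree at (0,0,0), the expression is not a correct formula for f.

No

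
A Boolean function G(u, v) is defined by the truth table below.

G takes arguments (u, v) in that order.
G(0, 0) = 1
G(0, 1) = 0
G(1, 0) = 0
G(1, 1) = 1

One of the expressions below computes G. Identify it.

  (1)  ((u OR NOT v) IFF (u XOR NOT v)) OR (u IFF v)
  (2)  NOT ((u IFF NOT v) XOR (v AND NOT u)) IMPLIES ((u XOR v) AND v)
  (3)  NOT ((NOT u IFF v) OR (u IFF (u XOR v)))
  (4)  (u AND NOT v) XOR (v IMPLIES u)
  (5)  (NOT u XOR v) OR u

(1): at (0,1) it gives 1, but G = 0 — eliminated.
(2): at (0,0) it gives 0, but G = 1 — eliminated.
(3): at (0,0) it gives 0, but G = 1 — eliminated.
(5): at (1,0) it gives 1, but G = 0 — eliminated.
Only (4) survives; checking it on all 4 rows confirms it matches G.

4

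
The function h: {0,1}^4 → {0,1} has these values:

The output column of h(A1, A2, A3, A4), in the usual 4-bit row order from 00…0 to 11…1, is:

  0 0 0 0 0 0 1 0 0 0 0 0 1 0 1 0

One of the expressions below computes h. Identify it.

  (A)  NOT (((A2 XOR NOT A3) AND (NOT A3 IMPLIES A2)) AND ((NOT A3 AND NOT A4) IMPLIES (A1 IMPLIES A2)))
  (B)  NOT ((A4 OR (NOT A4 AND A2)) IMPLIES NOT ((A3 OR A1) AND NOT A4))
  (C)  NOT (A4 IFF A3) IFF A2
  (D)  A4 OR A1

(A): at (0,0,0,0) it gives 1, but h = 0 — eliminated.
(C): at (0,0,0,0) it gives 1, but h = 0 — eliminated.
(D): at (0,0,0,1) it gives 1, but h = 0 — eliminated.
Only (B) survives; checking it on all 16 rows confirms it matches h.

B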